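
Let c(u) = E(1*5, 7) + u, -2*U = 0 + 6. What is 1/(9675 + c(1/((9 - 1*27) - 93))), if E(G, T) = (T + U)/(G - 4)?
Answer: 111/1074368 ≈ 0.00010332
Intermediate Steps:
U = -3 (U = -(0 + 6)/2 = -½*6 = -3)
E(G, T) = (-3 + T)/(-4 + G) (E(G, T) = (T - 3)/(G - 4) = (-3 + T)/(-4 + G))
c(u) = 4 + u (c(u) = (-3 + 7)/(-4 + 1*5) + u = 4/(-4 + 5) + u = 4/1 + u = 1*4 + u = 4 + u)
1/(9675 + c(1/((9 - 1*27) - 93))) = 1/(9675 + (4 + 1/((9 - 1*27) - 93))) = 1/(9675 + (4 + 1/((9 - 27) - 93))) = 1/(9675 + (4 + 1/(-18 - 93))) = 1/(9675 + (4 + 1/(-111))) = 1/(9675 + (4 - 1/111)) = 1/(9675 + 443/111) = 1/(1074368/111) = 111/1074368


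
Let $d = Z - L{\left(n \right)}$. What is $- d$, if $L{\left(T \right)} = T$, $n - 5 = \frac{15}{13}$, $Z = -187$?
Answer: $\frac{2511}{13} \approx 193.15$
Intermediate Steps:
$n = \frac{80}{13}$ ($n = 5 + \frac{15}{13} = \frac{80}{13} \approx 6.1538$)
$d = - \frac{2511}{13}$ ($d = -187 - \frac{80}{13} = - \frac{2511}{13} \approx -193.15$)
$- d = \left(-1\right) \left(- \frac{2511}{13}\right) = \frac{2511}{13}$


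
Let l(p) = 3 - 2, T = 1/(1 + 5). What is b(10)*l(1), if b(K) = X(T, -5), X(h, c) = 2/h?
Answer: 12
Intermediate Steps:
T = ⅙ (T = 1/6 = ⅙ ≈ 0.16667)
l(p) = 1
b(K) = 12 (b(K) = 2/(⅙) = 2*6 = 12)
b(10)*l(1) = 12*1 = 12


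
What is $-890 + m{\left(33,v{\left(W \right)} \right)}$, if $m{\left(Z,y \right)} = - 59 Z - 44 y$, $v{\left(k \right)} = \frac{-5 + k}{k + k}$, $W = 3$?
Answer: $- \frac{8467}{3} \approx -2822.3$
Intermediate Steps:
$v{\left(k \right)} = \frac{-5 + k}{2 k}$
$-890 + m{\left(33,v{\left(W \right)} \right)} = -890 - \left(1947 + 44 \frac{-5 + 3}{2 \cdot 3}\right) = -890 - \left(1947 + 44 \cdot \frac{1}{2} \cdot \frac{1}{3} \left(-2\right)\right) = -890 - \frac{5797}{3} = - \frac{8467}{3}$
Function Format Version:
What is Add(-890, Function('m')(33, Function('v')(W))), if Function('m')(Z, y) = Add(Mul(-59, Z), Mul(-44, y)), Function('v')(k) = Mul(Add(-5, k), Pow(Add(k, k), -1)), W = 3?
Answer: Rational(-8467, 3) ≈ -2822.3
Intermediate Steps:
Function('v')(k) = Mul(Rational(1, 2), Pow(k, -1), Add(-5, k)) (Function('v')(k) = Mul(Add(-5, k), Pow(Mul(2, k), -1)) = Mul(Add(-5, k), Mul(Rational(1, 2), Pow(k, -1))) = Mul(Rational(1, 2), Pow(k, -1), Add(-5, k)))
Add(-890, Function('m')(33, Function('v')(W))) = Add(-890, Add(Mul(-59, 33), Mul(-44, Mul(Rational(1, 2), Pow(3, -1), Add(-5, 3))))) = Add(-890, Add(-1947, Mul(-44, Mul(Rational(1, 2), Rational(1, 3), -2)))) = Add(-890, Add(-1947, Mul(-44, Rational(-1, 3)))) = Add(-890, Add(-1947, Rational(44, 3))) = Add(-890, Rational(-5797, 3)) = Rational(-8467, 3)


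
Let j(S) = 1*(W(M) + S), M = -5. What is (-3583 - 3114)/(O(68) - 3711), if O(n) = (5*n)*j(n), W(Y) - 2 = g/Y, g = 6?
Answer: -6697/19681 ≈ -0.34028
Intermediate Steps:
W(Y) = 2 + 6/Y
j(S) = ⅘ + S (j(S) = 1*((2 + 6/(-5)) + S) = 1*((2 + 6*(-⅕)) + S) = 1*((2 - 6/5) + S) = 1*(⅘ + S) = ⅘ + S)
O(n) = 5*n*(⅘ + n) (O(n) = (5*n)*(⅘ + n) = 5*n*(⅘ + n))
(-3583 - 3114)/(O(68) - 3711) = (-3583 - 3114)/(68*(4 + 5*68) - 3711) = -6697/(68*(4 + 340) - 3711) = -6697/(68*344 - 3711) = -6697/(23392 - 3711) = -6697/19681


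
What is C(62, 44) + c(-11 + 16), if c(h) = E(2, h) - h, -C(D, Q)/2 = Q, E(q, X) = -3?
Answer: -96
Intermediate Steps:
C(D, Q) = -2*Q
c(h) = -3 - h
C(62, 44) + c(-11 + 16) = -2*44 + (-3 - (-11 + 16)) = -88 + (-3 - 1*5) = -88 + (-3 - 5) = -88 - 8 = -96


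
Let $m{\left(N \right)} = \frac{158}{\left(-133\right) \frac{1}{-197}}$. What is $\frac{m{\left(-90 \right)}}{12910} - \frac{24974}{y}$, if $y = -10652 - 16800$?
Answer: $\frac{10933894543}{11783976890} \approx 0.92786$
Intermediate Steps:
$y = -27452$
$m{\left(N \right)} = \frac{31126}{133}$ ($m{\left(N \right)} = \frac{158}{\left(-133\right) \left(- \frac{1}{197}\right)} = \frac{158}{\frac{133}{197}} = 158 \cdot \frac{197}{133} = \frac{31126}{133}$)
$\frac{m{\left(-90 \right)}}{12910} - \frac{24974}{y} = \frac{31126}{133 \cdot 12910} - \frac{24974}{-27452} = \frac{31126}{133} \cdot \frac{1}{12910} - - \frac{12487}{13726} = \frac{15563}{858515} + \frac{12487}{13726} = \frac{10933894543}{11783976890}$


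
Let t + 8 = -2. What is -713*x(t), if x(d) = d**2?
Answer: -71300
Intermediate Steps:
t = -10 (t = -8 - 2 = -10)
-713*x(t) = -713*(-10)**2 = -713*100 = -71300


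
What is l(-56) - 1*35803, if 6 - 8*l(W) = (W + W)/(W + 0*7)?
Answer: -71605/2 ≈ -35803.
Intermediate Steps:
l(W) = ½ (l(W) = ¾ - (W + W)/(8*(W + 0*7)) = ¾ - 2*W/(8*(W + 0)) = ¾ - 2*W/(8*W) = ¾ - ⅛*2 = ¾ - ¼ = ½)
l(-56) - 1*35803 = ½ - 1*35803 = ½ - 35803 = -71605/2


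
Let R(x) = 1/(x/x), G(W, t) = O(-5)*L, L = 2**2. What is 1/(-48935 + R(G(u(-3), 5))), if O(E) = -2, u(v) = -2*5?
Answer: -1/48934 ≈ -2.0436e-5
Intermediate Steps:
L = 4
u(v) = -10
G(W, t) = -8 (G(W, t) = -2*4 = -8)
R(x) = 1 (R(x) = 1/1 = 1)
1/(-48935 + R(G(u(-3), 5))) = 1/(-48935 + 1) = 1/(-48934) = -1/48934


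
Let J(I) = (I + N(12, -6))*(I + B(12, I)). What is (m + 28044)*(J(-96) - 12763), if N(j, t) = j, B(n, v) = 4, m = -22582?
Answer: -27501170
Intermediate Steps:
J(I) = (4 + I)*(12 + I) (J(I) = (I + 12)*(I + 4) = (12 + I)*(4 + I) = (4 + I)*(12 + I))
(m + 28044)*(J(-96) - 12763) = (-22582 + 28044)*((48 + (-96)² + 16*(-96)) - 12763) = 5462*((48 + 9216 - 1536) - 12763) = 5462*(7728 - 12763) = 5462*(-5035) = -27501170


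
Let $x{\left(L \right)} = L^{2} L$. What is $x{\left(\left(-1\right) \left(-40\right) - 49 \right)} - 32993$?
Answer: $-33722$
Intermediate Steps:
$x{\left(L \right)} = L^{3}$
$x{\left(\left(-1\right) \left(-40\right) - 49 \right)} - 32993 = \left(\left(-1\right) \left(-40\right) - 49\right)^{3} - 32993 = \left(40 - 49\right)^{3} - 32993 = \left(-9\right)^{3} - 32993 = -729 - 32993 = -33722$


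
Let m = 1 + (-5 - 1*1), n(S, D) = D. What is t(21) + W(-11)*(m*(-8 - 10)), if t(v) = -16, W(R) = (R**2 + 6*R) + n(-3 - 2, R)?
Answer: 3944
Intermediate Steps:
W(R) = R**2 + 7*R (W(R) = (R**2 + 6*R) + R = R**2 + 7*R)
m = -5 (m = 1 + (-5 - 1) = 1 - 6 = -5)
t(21) + W(-11)*(m*(-8 - 10)) = -16 + (-11*(7 - 11))*(-5*(-8 - 10)) = -16 + (-11*(-4))*(-5*(-18)) = -16 + 44*90 = -16 + 3960 = 3944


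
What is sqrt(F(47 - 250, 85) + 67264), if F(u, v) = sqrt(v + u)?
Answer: sqrt(67264 + I*sqrt(118)) ≈ 259.35 + 0.021*I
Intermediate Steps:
F(u, v) = sqrt(u + v)
sqrt(F(47 - 250, 85) + 67264) = sqrt(sqrt((47 - 250) + 85) + 67264) = sqrt(sqrt(-203 + 85) + 67264) = sqrt(sqrt(-118) + 67264) = sqrt(I*sqrt(118) + 67264) = sqrt(67264 + I*sqrt(118))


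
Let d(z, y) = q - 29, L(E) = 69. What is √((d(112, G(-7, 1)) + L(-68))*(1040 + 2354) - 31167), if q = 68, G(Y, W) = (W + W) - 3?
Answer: 3*√37265 ≈ 579.12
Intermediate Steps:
G(Y, W) = -3 + 2*W (G(Y, W) = 2*W - 3 = -3 + 2*W)
d(z, y) = 39 (d(z, y) = 68 - 29 = 39)
√((d(112, G(-7, 1)) + L(-68))*(1040 + 2354) - 31167) = √((39 + 69)*(1040 + 2354) - 31167) = √(108*3394 - 31167) = √(366552 - 31167) = √335385 = 3*√37265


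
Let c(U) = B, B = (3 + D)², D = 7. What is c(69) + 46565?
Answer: 46665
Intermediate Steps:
B = 100 (B = (3 + 7)² = 10² = 100)
c(U) = 100
c(69) + 46565 = 100 + 46565 = 46665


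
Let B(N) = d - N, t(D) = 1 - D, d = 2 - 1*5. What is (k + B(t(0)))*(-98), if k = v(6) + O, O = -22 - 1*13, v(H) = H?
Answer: 3234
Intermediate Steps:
d = -3 (d = 2 - 5 = -3)
O = -35 (O = -22 - 13 = -35)
B(N) = -3 - N
k = -29 (k = 6 - 35 = -29)
(k + B(t(0)))*(-98) = (-29 + (-3 - (1 - 1*0)))*(-98) = (-29 + (-3 - (1 + 0)))*(-98) = (-29 + (-3 - 1*1))*(-98) = (-29 + (-3 - 1))*(-98) = (-29 - 4)*(-98) = -33*(-98) = 3234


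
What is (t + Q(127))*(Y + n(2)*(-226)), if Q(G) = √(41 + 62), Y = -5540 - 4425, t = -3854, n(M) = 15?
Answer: 51470170 - 13355*√103 ≈ 5.1335e+7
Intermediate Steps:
Y = -9965
Q(G) = √103
(t + Q(127))*(Y + n(2)*(-226)) = (-3854 + √103)*(-9965 + 15*(-226)) = (-3854 + √103)*(-9965 - 3390) = (-3854 + √103)*(-13355) = 51470170 - 13355*√103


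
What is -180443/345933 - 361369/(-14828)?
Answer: 6438623867/269973396 ≈ 23.849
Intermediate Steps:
-180443/345933 - 361369/(-14828) = -180443*1/345933 - 361369*(-1/14828) = -9497/18207 + 361369/14828 = 6438623867/269973396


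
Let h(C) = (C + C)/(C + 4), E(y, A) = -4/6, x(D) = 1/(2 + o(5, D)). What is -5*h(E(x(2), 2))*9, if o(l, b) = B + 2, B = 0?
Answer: 18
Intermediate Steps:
o(l, b) = 2 (o(l, b) = 0 + 2 = 2)
x(D) = ¼ (x(D) = 1/(2 + 2) = 1/4 = ¼)
E(y, A) = -⅔ (E(y, A) = -4*⅙ = -⅔)
h(C) = 2*C/(4 + C) (h(C) = (2*C)/(4 + C) = 2*C/(4 + C))
-5*h(E(x(2), 2))*9 = -10*(-2)/(3*(4 - ⅔))*9 = -10*(-2)/(3*10/3)*9 = -10*(-2)*3/(3*10)*9 = -5*(-⅖)*9 = 2*9 = 18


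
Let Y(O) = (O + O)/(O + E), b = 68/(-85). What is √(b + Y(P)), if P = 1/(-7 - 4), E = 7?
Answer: I*√29830/190 ≈ 0.90902*I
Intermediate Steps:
b = -⅘ (b = 68*(-1/85) = -⅘ ≈ -0.80000)
P = -1/11 (P = 1/(-11) = -1/11 ≈ -0.090909)
Y(O) = 2*O/(7 + O) (Y(O) = (O + O)/(O + 7) = (2*O)/(7 + O) = 2*O/(7 + O))
√(b + Y(P)) = √(-⅘ + 2*(-1/11)/(7 - 1/11)) = √(-⅘ + 2*(-1/11)/(76/11)) = √(-⅘ + 2*(-1/11)*(11/76)) = √(-⅘ - 1/38) = √(-157/190) = I*√29830/190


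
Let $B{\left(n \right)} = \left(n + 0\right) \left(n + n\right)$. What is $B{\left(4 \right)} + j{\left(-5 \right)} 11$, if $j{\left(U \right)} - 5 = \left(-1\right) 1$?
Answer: $76$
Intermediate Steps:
$j{\left(U \right)} = 4$ ($j{\left(U \right)} = 5 - 1 = 4$)
$B{\left(n \right)} = 2 n^{2}$ ($B{\left(n \right)} = n 2 n = 2 n^{2}$)
$B{\left(4 \right)} + j{\left(-5 \right)} 11 = 2 \cdot 4^{2} + 4 \cdot 11 = 2 \cdot 16 + 44 = 32 + 44 = 76$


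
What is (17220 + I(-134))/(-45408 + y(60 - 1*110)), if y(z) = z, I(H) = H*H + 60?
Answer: -17618/22729 ≈ -0.77513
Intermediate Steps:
I(H) = 60 + H² (I(H) = H² + 60 = 60 + H²)
(17220 + I(-134))/(-45408 + y(60 - 1*110)) = (17220 + (60 + (-134)²))/(-45408 + (60 - 1*110)) = (17220 + (60 + 17956))/(-45408 + (60 - 110)) = (17220 + 18016)/(-45408 - 50) = 35236/(-45458) = 35236*(-1/45458) = -17618/22729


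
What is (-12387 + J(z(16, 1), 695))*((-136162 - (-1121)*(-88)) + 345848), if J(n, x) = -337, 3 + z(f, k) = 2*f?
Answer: -1412847512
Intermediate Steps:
z(f, k) = -3 + 2*f
(-12387 + J(z(16, 1), 695))*((-136162 - (-1121)*(-88)) + 345848) = (-12387 - 337)*((-136162 - (-1121)*(-88)) + 345848) = -12724*((-136162 - 1*98648) + 345848) = -12724*((-136162 - 98648) + 345848) = -12724*(-234810 + 345848) = -12724*111038 = -1412847512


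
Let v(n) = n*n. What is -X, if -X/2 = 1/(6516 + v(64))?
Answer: 1/5306 ≈ 0.00018847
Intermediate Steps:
v(n) = n²
X = -1/5306 (X = -2/(6516 + 64²) = -2/(6516 + 4096) = -2/10612 = -2*1/10612 = -1/5306 ≈ -0.00018847)
-X = -1*(-1/5306) = 1/5306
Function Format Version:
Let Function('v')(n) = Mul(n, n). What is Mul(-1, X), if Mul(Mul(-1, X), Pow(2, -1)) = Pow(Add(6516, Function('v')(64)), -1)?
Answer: Rational(1, 5306) ≈ 0.00018847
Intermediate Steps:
Function('v')(n) = Pow(n, 2)
X = Rational(-1, 5306) (X = Mul(-2, Pow(Add(6516, Pow(64, 2)), -1)) = Mul(-2, Pow(Add(6516, 4096), -1)) = Mul(-2, Pow(10612, -1)) = Mul(-2, Rational(1, 10612)) = Rational(-1, 5306) ≈ -0.00018847)
Mul(-1, X) = Mul(-1, Rational(-1, 5306)) = Rational(1, 5306)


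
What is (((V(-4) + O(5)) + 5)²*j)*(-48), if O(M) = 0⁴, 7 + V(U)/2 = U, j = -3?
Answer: 41616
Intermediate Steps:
V(U) = -14 + 2*U
O(M) = 0
(((V(-4) + O(5)) + 5)²*j)*(-48) = ((((-14 + 2*(-4)) + 0) + 5)²*(-3))*(-48) = ((((-14 - 8) + 0) + 5)²*(-3))*(-48) = (((-22 + 0) + 5)²*(-3))*(-48) = ((-22 + 5)²*(-3))*(-48) = ((-17)²*(-3))*(-48) = (289*(-3))*(-48) = -867*(-48) = 41616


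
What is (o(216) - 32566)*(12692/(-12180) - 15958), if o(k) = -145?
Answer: 227085757459/435 ≈ 5.2204e+8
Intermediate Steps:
(o(216) - 32566)*(12692/(-12180) - 15958) = (-145 - 32566)*(12692/(-12180) - 15958) = -32711*(12692*(-1/12180) - 15958) = -32711*(-3173/3045 - 15958) = -32711*(-48595283/3045) = 227085757459/435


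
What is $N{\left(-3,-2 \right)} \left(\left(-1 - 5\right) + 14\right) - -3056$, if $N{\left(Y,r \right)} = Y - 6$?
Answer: $2984$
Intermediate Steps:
$N{\left(Y,r \right)} = -6 + Y$ ($N{\left(Y,r \right)} = Y - 6 = -6 + Y$)
$N{\left(-3,-2 \right)} \left(\left(-1 - 5\right) + 14\right) - -3056 = \left(-6 - 3\right) \left(\left(-1 - 5\right) + 14\right) - -3056 = - 9 \left(-6 + 14\right) + 3056 = \left(-9\right) 8 + 3056 = -72 + 3056 = 2984$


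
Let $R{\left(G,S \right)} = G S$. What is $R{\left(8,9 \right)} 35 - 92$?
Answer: $2428$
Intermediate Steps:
$R{\left(8,9 \right)} 35 - 92 = 8 \cdot 9 \cdot 35 - 92 = 72 \cdot 35 - 92 = 2520 - 92 = 2428$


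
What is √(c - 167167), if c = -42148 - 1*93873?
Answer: 2*I*√75797 ≈ 550.63*I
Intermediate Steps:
c = -136021 (c = -42148 - 93873 = -136021)
√(c - 167167) = √(-136021 - 167167) = √(-303188) = 2*I*√75797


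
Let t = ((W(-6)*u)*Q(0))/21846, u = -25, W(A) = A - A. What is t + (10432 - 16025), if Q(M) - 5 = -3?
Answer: -5593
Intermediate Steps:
W(A) = 0
Q(M) = 2 (Q(M) = 5 - 3 = 2)
t = 0 (t = ((0*(-25))*2)/21846 = (0*2)*(1/21846) = 0*(1/21846) = 0)
t + (10432 - 16025) = 0 + (10432 - 16025) = 0 - 5593 = -5593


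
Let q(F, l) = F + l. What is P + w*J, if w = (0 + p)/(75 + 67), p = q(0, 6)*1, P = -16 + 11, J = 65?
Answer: -160/71 ≈ -2.2535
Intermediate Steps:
P = -5
p = 6 (p = (0 + 6)*1 = 6*1 = 6)
w = 3/71 (w = (0 + 6)/(75 + 67) = 6/142 = 6*(1/142) = 3/71 ≈ 0.042253)
P + w*J = -5 + (3/71)*65 = -5 + 195/71 = -160/71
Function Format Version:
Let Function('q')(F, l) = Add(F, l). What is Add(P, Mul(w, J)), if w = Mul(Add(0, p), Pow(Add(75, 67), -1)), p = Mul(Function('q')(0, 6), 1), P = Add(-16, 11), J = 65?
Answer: Rational(-160, 71) ≈ -2.2535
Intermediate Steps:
P = -5
p = 6 (p = Mul(Add(0, 6), 1) = Mul(6, 1) = 6)
w = Rational(3, 71) (w = Mul(Add(0, 6), Pow(Add(75, 67), -1)) = Mul(6, Pow(142, -1)) = Mul(6, Rational(1, 142)) = Rational(3, 71) ≈ 0.042253)
Add(P, Mul(w, J)) = Add(-5, Mul(Rational(3, 71), 65)) = Add(-5, Rational(195, 71)) = Rational(-160, 71)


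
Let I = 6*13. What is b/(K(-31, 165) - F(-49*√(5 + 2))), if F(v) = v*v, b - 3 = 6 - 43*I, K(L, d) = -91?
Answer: 3345/16898 ≈ 0.19795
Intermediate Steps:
I = 78
b = -3345 (b = 3 + (6 - 43*78) = 3 + (6 - 3354) = 3 - 3348 = -3345)
F(v) = v²
b/(K(-31, 165) - F(-49*√(5 + 2))) = -3345/(-91 - (-49*√(5 + 2))²) = -3345/(-91 - (-49*√7)²) = -3345/(-91 - 1*16807) = -3345/(-91 - 16807) = -3345/(-16898) = -3345*(-1/16898) = 3345/16898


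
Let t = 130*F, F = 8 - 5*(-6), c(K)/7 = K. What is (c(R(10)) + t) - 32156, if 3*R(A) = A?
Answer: -81578/3 ≈ -27193.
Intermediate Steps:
R(A) = A/3
c(K) = 7*K
F = 38 (F = 8 + 30 = 38)
t = 4940 (t = 130*38 = 4940)
(c(R(10)) + t) - 32156 = (7*((⅓)*10) + 4940) - 32156 = (7*(10/3) + 4940) - 32156 = (70/3 + 4940) - 32156 = 14890/3 - 32156 = -81578/3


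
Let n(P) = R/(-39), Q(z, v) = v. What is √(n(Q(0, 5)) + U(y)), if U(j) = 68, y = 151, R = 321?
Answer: √10101/13 ≈ 7.7311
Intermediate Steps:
n(P) = -107/13 (n(P) = 321/(-39) = 321*(-1/39) = -107/13)
√(n(Q(0, 5)) + U(y)) = √(-107/13 + 68) = √(777/13) = √10101/13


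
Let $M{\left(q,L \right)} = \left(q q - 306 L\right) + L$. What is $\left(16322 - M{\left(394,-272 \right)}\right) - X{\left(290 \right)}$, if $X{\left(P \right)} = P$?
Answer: $-222164$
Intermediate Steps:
$M{\left(q,L \right)} = q^{2} - 305 L$ ($M{\left(q,L \right)} = \left(q^{2} - 306 L\right) + L = q^{2} - 305 L$)
$\left(16322 - M{\left(394,-272 \right)}\right) - X{\left(290 \right)} = \left(16322 - \left(394^{2} - -82960\right)\right) - 290 = \left(16322 - \left(155236 + 82960\right)\right) - 290 = \left(16322 - 238196\right) - 290 = -221874 - 290 = -222164$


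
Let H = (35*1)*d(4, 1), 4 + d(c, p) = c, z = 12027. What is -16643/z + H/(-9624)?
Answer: -16643/12027 ≈ -1.3838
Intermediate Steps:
d(c, p) = -4 + c
H = 0 (H = (35*1)*(-4 + 4) = 35*0 = 0)
-16643/z + H/(-9624) = -16643/12027 + 0/(-9624) = -16643*1/12027 + 0*(-1/9624) = -16643/12027 + 0 = -16643/12027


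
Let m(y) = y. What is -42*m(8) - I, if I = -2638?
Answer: 2302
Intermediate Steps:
-42*m(8) - I = -42*8 - 1*(-2638) = -336 + 2638 = 2302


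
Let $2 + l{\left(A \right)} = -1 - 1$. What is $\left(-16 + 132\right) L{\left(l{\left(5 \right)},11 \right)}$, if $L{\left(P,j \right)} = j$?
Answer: $1276$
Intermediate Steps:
$l{\left(A \right)} = -4$ ($l{\left(A \right)} = -2 - 2 = -4$)
$\left(-16 + 132\right) L{\left(l{\left(5 \right)},11 \right)} = \left(-16 + 132\right) 11 = 116 \cdot 11 = 1276$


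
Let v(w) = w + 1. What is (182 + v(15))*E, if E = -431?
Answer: -85338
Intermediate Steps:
v(w) = 1 + w
(182 + v(15))*E = (182 + (1 + 15))*(-431) = (182 + 16)*(-431) = 198*(-431) = -85338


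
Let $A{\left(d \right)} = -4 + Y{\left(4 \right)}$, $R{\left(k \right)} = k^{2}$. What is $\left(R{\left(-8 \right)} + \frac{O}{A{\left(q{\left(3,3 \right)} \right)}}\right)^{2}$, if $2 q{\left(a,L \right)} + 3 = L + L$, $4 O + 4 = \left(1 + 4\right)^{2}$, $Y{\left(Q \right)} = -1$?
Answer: $\frac{1585081}{400} \approx 3962.7$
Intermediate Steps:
$O = \frac{21}{4}$ ($O = -1 + \frac{\left(1 + 4\right)^{2}}{4} = -1 + \frac{5^{2}}{4} = -1 + \frac{1}{4} \cdot 25 = -1 + \frac{25}{4} = \frac{21}{4} \approx 5.25$)
$q{\left(a,L \right)} = - \frac{3}{2} + L$ ($q{\left(a,L \right)} = - \frac{3}{2} + \frac{L + L}{2} = - \frac{3}{2} + \frac{2 L}{2} = - \frac{3}{2} + L$)
$A{\left(d \right)} = -5$ ($A{\left(d \right)} = -4 - 1 = -5$)
$\left(R{\left(-8 \right)} + \frac{O}{A{\left(q{\left(3,3 \right)} \right)}}\right)^{2} = \left(\left(-8\right)^{2} + \frac{21}{4 \left(-5\right)}\right)^{2} = \left(64 + \frac{21}{4} \left(- \frac{1}{5}\right)\right)^{2} = \left(64 - \frac{21}{20}\right)^{2} = \left(\frac{1259}{20}\right)^{2} = \frac{1585081}{400}$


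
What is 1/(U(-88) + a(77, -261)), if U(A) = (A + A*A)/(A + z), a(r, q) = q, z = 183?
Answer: -95/17139 ≈ -0.0055429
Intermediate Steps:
U(A) = (A + A**2)/(183 + A) (U(A) = (A + A*A)/(A + 183) = (A + A**2)/(183 + A))
1/(U(-88) + a(77, -261)) = 1/(-88*(1 - 88)/(183 - 88) - 261) = 1/(-88*(-87)/95 - 261) = 1/(-88*1/95*(-87) - 261) = 1/(7656/95 - 261) = 1/(-17139/95) = -95/17139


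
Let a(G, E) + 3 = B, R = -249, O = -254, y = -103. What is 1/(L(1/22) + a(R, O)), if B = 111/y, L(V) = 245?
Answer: 103/24815 ≈ 0.0041507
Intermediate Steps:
B = -111/103 (B = 111/(-103) = 111*(-1/103) = -111/103 ≈ -1.0777)
a(G, E) = -420/103 (a(G, E) = -3 - 111/103 = -420/103)
1/(L(1/22) + a(R, O)) = 1/(245 - 420/103) = 1/(24815/103) = 103/24815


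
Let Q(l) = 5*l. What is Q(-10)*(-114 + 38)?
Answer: 3800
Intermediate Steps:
Q(-10)*(-114 + 38) = (5*(-10))*(-114 + 38) = -50*(-76) = 3800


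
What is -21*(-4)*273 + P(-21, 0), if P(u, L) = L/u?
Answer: 22932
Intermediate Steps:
-21*(-4)*273 + P(-21, 0) = -21*(-4)*273 + 0/(-21) = 84*273 + 0*(-1/21) = 22932 + 0 = 22932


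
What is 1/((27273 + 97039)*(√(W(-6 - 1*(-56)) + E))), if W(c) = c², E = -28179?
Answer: -I*√25679/3192207848 ≈ -5.0199e-8*I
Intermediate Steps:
1/((27273 + 97039)*(√(W(-6 - 1*(-56)) + E))) = 1/((27273 + 97039)*(√((-6 - 1*(-56))² - 28179))) = 1/(124312*(√((-6 + 56)² - 28179))) = 1/(124312*(√(50² - 28179))) = 1/(124312*(√(2500 - 28179))) = 1/(124312*(√(-25679))) = 1/(124312*((I*√25679))) = (-I*√25679/25679)/124312 = -I*√25679/3192207848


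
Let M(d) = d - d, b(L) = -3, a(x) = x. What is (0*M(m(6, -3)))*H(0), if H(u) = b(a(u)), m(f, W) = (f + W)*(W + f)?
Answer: 0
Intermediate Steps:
m(f, W) = (W + f)**2 (m(f, W) = (W + f)*(W + f) = (W + f)**2)
M(d) = 0
H(u) = -3
(0*M(m(6, -3)))*H(0) = (0*0)*(-3) = 0*(-3) = 0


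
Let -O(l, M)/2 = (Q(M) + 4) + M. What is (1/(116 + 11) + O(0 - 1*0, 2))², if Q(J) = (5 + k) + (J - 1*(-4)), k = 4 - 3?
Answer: 20894041/16129 ≈ 1295.4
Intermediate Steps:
k = 1
Q(J) = 10 + J (Q(J) = (5 + 1) + (J - 1*(-4)) = 6 + (J + 4) = 6 + (4 + J) = 10 + J)
O(l, M) = -28 - 4*M (O(l, M) = -2*(((10 + M) + 4) + M) = -2*((14 + M) + M) = -2*(14 + 2*M) = -28 - 4*M)
(1/(116 + 11) + O(0 - 1*0, 2))² = (1/(116 + 11) + (-28 - 4*2))² = (1/127 + (-28 - 8))² = (1/127 - 36)² = (-4571/127)² = 20894041/16129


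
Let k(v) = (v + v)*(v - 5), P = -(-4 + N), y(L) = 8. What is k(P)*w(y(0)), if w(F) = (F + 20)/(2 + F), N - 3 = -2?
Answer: -168/5 ≈ -33.600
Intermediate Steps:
N = 1 (N = 3 - 2 = 1)
P = 3 (P = -(-4 + 1) = -1*(-3) = 3)
k(v) = 2*v*(-5 + v) (k(v) = (2*v)*(-5 + v) = 2*v*(-5 + v))
w(F) = (20 + F)/(2 + F)
k(P)*w(y(0)) = (2*3*(-5 + 3))*((20 + 8)/(2 + 8)) = (2*3*(-2))*(28/10) = -6*28/5 = -12*14/5 = -168/5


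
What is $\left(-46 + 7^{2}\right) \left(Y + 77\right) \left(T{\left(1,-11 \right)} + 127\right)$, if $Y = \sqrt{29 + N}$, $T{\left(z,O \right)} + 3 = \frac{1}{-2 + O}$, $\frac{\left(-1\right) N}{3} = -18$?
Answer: $\frac{372141}{13} + \frac{4833 \sqrt{83}}{13} \approx 32013.0$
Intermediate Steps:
$N = 54$ ($N = \left(-3\right) \left(-18\right) = 54$)
$T{\left(z,O \right)} = -3 + \frac{1}{-2 + O}$
$Y = \sqrt{83}$ ($Y = \sqrt{29 + 54} = \sqrt{83} \approx 9.1104$)
$\left(-46 + 7^{2}\right) \left(Y + 77\right) \left(T{\left(1,-11 \right)} + 127\right) = \left(-46 + 7^{2}\right) \left(\sqrt{83} + 77\right) \left(\frac{7 - -33}{-2 - 11} + 127\right) = \left(-46 + 49\right) \left(77 + \sqrt{83}\right) \left(\frac{7 + 33}{-13} + 127\right) = 3 \left(77 + \sqrt{83}\right) \left(\left(- \frac{1}{13}\right) 40 + 127\right) = \left(231 + 3 \sqrt{83}\right) \left(- \frac{40}{13} + 127\right) = \left(231 + 3 \sqrt{83}\right) \frac{1611}{13} = \frac{372141}{13} + \frac{4833 \sqrt{83}}{13}$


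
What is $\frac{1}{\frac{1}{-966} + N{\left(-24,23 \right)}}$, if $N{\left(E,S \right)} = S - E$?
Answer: $\frac{966}{45401} \approx 0.021277$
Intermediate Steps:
$\frac{1}{\frac{1}{-966} + N{\left(-24,23 \right)}} = \frac{1}{\frac{1}{-966} + \left(23 - -24\right)} = \frac{1}{- \frac{1}{966} + \left(23 + 24\right)} = \frac{1}{- \frac{1}{966} + 47} = \frac{1}{\frac{45401}{966}} = \frac{966}{45401}$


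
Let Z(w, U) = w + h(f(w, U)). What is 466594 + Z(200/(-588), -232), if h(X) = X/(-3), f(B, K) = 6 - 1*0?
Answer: 68588974/147 ≈ 4.6659e+5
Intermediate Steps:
f(B, K) = 6 (f(B, K) = 6 + 0 = 6)
h(X) = -X/3 (h(X) = X*(-1/3) = -X/3)
Z(w, U) = -2 + w (Z(w, U) = w - 1/3*6 = w - 2 = -2 + w)
466594 + Z(200/(-588), -232) = 466594 + (-2 + 200/(-588)) = 466594 + (-2 + 200*(-1/588)) = 466594 + (-2 - 50/147) = 466594 - 344/147 = 68588974/147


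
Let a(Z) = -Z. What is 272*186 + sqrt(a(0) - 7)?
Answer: 50592 + I*sqrt(7) ≈ 50592.0 + 2.6458*I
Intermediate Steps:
272*186 + sqrt(a(0) - 7) = 272*186 + sqrt(-1*0 - 7) = 50592 + sqrt(0 - 7) = 50592 + sqrt(-7) = 50592 + I*sqrt(7)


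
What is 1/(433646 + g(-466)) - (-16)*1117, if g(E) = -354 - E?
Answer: 7752122977/433758 ≈ 17872.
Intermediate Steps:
1/(433646 + g(-466)) - (-16)*1117 = 1/(433646 + (-354 - 1*(-466))) - (-16)*1117 = 1/(433646 + (-354 + 466)) - 1*(-17872) = 1/(433646 + 112) + 17872 = 1/433758 + 17872 = 7752122977/433758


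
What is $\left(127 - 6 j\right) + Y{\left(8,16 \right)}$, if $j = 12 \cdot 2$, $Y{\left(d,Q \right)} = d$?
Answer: $-9$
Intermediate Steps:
$j = 24$
$\left(127 - 6 j\right) + Y{\left(8,16 \right)} = \left(127 - 144\right) + 8 = -17 + 8 = -9$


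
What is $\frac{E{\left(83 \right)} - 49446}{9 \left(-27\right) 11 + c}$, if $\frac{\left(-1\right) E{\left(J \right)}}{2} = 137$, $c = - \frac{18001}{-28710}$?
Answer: $\frac{1427461200}{76723829} \approx 18.605$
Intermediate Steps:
$c = \frac{18001}{28710}$ ($c = \left(-18001\right) \left(- \frac{1}{28710}\right) = \frac{18001}{28710} \approx 0.62699$)
$E{\left(J \right)} = -274$ ($E{\left(J \right)} = \left(-2\right) 137 = -274$)
$\frac{E{\left(83 \right)} - 49446}{9 \left(-27\right) 11 + c} = \frac{-274 - 49446}{9 \left(-27\right) 11 + \frac{18001}{28710}} = - \frac{49720}{\left(-243\right) 11 + \frac{18001}{28710}} = - \frac{49720}{-2673 + \frac{18001}{28710}} = - \frac{49720}{- \frac{76723829}{28710}} = \left(-49720\right) \left(- \frac{28710}{76723829}\right) = \frac{1427461200}{76723829}$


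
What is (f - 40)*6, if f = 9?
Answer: -186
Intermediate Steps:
(f - 40)*6 = (9 - 40)*6 = -31*6 = -186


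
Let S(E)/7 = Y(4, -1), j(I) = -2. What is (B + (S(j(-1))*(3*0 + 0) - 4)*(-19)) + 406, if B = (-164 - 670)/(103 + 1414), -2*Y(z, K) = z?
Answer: 730360/1517 ≈ 481.45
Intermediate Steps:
Y(z, K) = -z/2
S(E) = -14 (S(E) = 7*(-½*4) = 7*(-2) = -14)
B = -834/1517 ≈ -0.54977
(B + (S(j(-1))*(3*0 + 0) - 4)*(-19)) + 406 = (-834/1517 + (-14*(3*0 + 0) - 4)*(-19)) + 406 = (-834/1517 + (-14*(0 + 0) - 4)*(-19)) + 406 = (-834/1517 + (-14*0 - 4)*(-19)) + 406 = (-834/1517 + (0 - 4)*(-19)) + 406 = (-834/1517 - 4*(-19)) + 406 = (-834/1517 + 76) + 406 = 114458/1517 + 406 = 730360/1517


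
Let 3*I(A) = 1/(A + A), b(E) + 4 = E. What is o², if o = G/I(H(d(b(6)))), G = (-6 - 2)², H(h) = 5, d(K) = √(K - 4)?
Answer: 3686400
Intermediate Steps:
b(E) = -4 + E
d(K) = √(-4 + K)
I(A) = 1/(6*A) (I(A) = 1/(3*(A + A)) = 1/(3*((2*A))) = (1/(2*A))/3 = 1/(6*A))
G = 64 (G = (-8)² = 64)
o = 1920 (o = 64/(((⅙)/5)) = 64/(((⅙)*(⅕))) = 64/(1/30) = 64*30 = 1920)
o² = 1920² = 3686400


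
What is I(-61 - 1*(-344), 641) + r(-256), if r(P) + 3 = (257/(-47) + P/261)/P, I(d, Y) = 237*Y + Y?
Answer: 479076478469/3140352 ≈ 1.5256e+5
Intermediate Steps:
I(d, Y) = 238*Y
r(P) = -3 + (-257/47 + P/261)/P (r(P) = -3 + (257/(-47) + P/261)/P = -3 + (257*(-1/47) + P*(1/261))/P = -3 + (-257/47 + P/261)/P)
I(-61 - 1*(-344), 641) + r(-256) = 238*641 + (1/12267)*(-67077 - 36754*(-256))/(-256) = 152558 + (1/12267)*(-1/256)*(-67077 + 9409024) = 152558 + (1/12267)*(-1/256)*9341947 = 152558 - 9341947/3140352 = 479076478469/3140352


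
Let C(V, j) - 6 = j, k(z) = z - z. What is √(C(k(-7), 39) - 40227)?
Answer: I*√40182 ≈ 200.45*I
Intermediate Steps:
k(z) = 0
C(V, j) = 6 + j
√(C(k(-7), 39) - 40227) = √((6 + 39) - 40227) = √(45 - 40227) = √(-40182) = I*√40182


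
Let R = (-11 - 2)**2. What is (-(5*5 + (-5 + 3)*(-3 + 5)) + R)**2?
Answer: 21904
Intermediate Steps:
R = 169 (R = (-13)**2 = 169)
(-(5*5 + (-5 + 3)*(-3 + 5)) + R)**2 = (-(5*5 + (-5 + 3)*(-3 + 5)) + 169)**2 = (-(25 - 2*2) + 169)**2 = (-(25 - 4) + 169)**2 = (-1*21 + 169)**2 = (-21 + 169)**2 = 148**2 = 21904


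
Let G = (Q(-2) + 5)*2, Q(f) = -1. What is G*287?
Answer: 2296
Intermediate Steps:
G = 8 (G = (-1 + 5)*2 = 4*2 = 8)
G*287 = 8*287 = 2296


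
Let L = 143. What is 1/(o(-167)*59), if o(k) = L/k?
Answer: -167/8437 ≈ -0.019794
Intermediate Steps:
o(k) = 143/k
1/(o(-167)*59) = 1/((143/(-167))*59) = 1/((143*(-1/167))*59) = 1/(-143/167*59) = 1/(-8437/167) = -167/8437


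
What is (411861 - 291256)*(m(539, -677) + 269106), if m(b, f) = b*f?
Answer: -11553597185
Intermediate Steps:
(411861 - 291256)*(m(539, -677) + 269106) = (411861 - 291256)*(539*(-677) + 269106) = 120605*(-364903 + 269106) = 120605*(-95797) = -11553597185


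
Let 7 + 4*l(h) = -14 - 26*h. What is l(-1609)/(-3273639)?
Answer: -41813/13094556 ≈ -0.0031932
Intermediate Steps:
l(h) = -21/4 - 13*h/2 (l(h) = -7/4 + (-14 - 26*h)/4 = -7/4 + (-7/2 - 13*h/2) = -21/4 - 13*h/2)
l(-1609)/(-3273639) = (-21/4 - 13/2*(-1609))/(-3273639) = (-21/4 + 20917/2)*(-1/3273639) = (41813/4)*(-1/3273639) = -41813/13094556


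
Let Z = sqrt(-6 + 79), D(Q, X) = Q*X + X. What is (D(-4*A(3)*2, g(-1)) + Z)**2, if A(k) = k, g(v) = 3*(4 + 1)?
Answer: (345 - sqrt(73))**2 ≈ 1.1320e+5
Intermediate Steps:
g(v) = 15 (g(v) = 3*5 = 15)
D(Q, X) = X + Q*X
Z = sqrt(73) ≈ 8.5440
(D(-4*A(3)*2, g(-1)) + Z)**2 = (15*(1 - 4*3*2) + sqrt(73))**2 = (15*(1 - 12*2) + sqrt(73))**2 = (15*(1 - 24) + sqrt(73))**2 = (15*(-23) + sqrt(73))**2 = (-345 + sqrt(73))**2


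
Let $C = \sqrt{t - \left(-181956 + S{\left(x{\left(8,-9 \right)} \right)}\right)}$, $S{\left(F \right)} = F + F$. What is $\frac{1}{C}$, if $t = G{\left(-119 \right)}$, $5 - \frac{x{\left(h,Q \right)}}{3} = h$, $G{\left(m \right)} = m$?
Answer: $\frac{\sqrt{181855}}{181855} \approx 0.002345$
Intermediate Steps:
$x{\left(h,Q \right)} = 15 - 3 h$
$t = -119$
$S{\left(F \right)} = 2 F$
$C = \sqrt{181855}$ ($C = \sqrt{-119 + \left(181956 - 2 \left(15 - 24\right)\right)} = \sqrt{-119 + \left(181956 - 2 \left(-9\right)\right)} = \sqrt{-119 + \left(181956 - -18\right)} = \sqrt{-119 + \left(181956 + 18\right)} = \sqrt{-119 + 181974} = \sqrt{181855} \approx 426.44$)
$\frac{1}{C} = \frac{1}{\sqrt{181855}} = \frac{\sqrt{181855}}{181855}$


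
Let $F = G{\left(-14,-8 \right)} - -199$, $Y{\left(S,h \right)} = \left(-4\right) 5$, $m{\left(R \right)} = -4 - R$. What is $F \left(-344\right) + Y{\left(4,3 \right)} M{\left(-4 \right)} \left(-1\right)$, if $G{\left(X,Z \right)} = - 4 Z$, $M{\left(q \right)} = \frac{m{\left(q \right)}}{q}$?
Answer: $-79464$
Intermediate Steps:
$Y{\left(S,h \right)} = -20$
$M{\left(q \right)} = \frac{-4 - q}{q}$
$F = 231$ ($F = \left(-4\right) \left(-8\right) - -199 = 32 + 199 = 231$)
$F \left(-344\right) + Y{\left(4,3 \right)} M{\left(-4 \right)} \left(-1\right) = 231 \left(-344\right) + - 20 \frac{-4 - -4}{-4} \left(-1\right) = -79464 + - 20 \left(- \frac{-4 + 4}{4}\right) \left(-1\right) = -79464 + - 20 \left(\left(- \frac{1}{4}\right) 0\right) \left(-1\right) = -79464 + \left(-20\right) 0 \left(-1\right) = -79464 + 0 \left(-1\right) = -79464 + 0 = -79464$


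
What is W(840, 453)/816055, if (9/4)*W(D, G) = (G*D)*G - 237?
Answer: 229833764/2448165 ≈ 93.880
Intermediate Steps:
W(D, G) = -316/3 + 4*D*G²/9 (W(D, G) = 4*((G*D)*G - 237)/9 = 4*((D*G)*G - 237)/9 = 4*(D*G² - 237)/9 = 4*(-237 + D*G²)/9 = -316/3 + 4*D*G²/9)
W(840, 453)/816055 = (-316/3 + (4/9)*840*453²)/816055 = (-316/3 + (4/9)*840*205209)*(1/816055) = (-316/3 + 76611360)*(1/816055) = (229833764/3)*(1/816055) = 229833764/2448165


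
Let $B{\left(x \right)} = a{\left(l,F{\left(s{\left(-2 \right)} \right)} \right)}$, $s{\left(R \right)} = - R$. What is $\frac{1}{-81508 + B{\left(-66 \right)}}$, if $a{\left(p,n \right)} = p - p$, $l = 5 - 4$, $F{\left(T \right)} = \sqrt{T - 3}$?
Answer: $- \frac{1}{81508} \approx -1.2269 \cdot 10^{-5}$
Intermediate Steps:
$F{\left(T \right)} = \sqrt{-3 + T}$
$l = 1$ ($l = 5 - 4 = 1$)
$a{\left(p,n \right)} = 0$
$B{\left(x \right)} = 0$
$\frac{1}{-81508 + B{\left(-66 \right)}} = \frac{1}{-81508 + 0} = \frac{1}{-81508} = - \frac{1}{81508}$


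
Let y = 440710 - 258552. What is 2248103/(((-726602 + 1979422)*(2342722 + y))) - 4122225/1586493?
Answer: -482944506075995823/185867653475454400 ≈ -2.5983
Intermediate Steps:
y = 182158
2248103/(((-726602 + 1979422)*(2342722 + y))) - 4122225/1586493 = 2248103/(((-726602 + 1979422)*(2342722 + 182158))) - 4122225/1586493 = 2248103/((1252820*2524880)) - 4122225*1/1586493 = 2248103/3163220161600 - 152675/58759 = -482944506075995823/185867653475454400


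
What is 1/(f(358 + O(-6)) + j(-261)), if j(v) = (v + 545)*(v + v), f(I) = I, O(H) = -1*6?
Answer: -1/147896 ≈ -6.7615e-6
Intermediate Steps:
O(H) = -6
j(v) = 2*v*(545 + v) (j(v) = (545 + v)*(2*v) = 2*v*(545 + v))
1/(f(358 + O(-6)) + j(-261)) = 1/((358 - 6) + 2*(-261)*(545 - 261)) = 1/(352 + 2*(-261)*284) = 1/(352 - 148248) = 1/(-147896) = -1/147896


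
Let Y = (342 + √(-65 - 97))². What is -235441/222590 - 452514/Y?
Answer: (-241562466*√2 + 21370845157*I)/(6009930*(-721*I + 38*√2)) ≈ -4.9105 + 0.28717*I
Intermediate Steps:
Y = (342 + 9*I*√2)² (Y = (342 + √(-162))² = (342 + 9*I*√2)² ≈ 1.168e+5 + 8705.9*I)
-235441/222590 - 452514/Y = -235441/222590 - 452514/(116802 + 6156*I*√2)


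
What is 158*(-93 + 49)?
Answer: -6952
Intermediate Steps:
158*(-93 + 49) = 158*(-44) = -6952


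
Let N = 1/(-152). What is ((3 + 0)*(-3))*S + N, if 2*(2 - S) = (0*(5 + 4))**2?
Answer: -2737/152 ≈ -18.007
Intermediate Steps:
N = -1/152 ≈ -0.0065789
S = 2 (S = 2 - (0*(5 + 4))**2/2 = 2 - (0*9)**2/2 = 2 - 1/2*0**2 = 2 - 1/2*0 = 2 + 0 = 2)
((3 + 0)*(-3))*S + N = ((3 + 0)*(-3))*2 - 1/152 = (3*(-3))*2 - 1/152 = -9*2 - 1/152 = -18 - 1/152 = -2737/152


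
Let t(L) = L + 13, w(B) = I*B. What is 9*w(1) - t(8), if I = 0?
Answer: -21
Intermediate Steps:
w(B) = 0 (w(B) = 0*B = 0)
t(L) = 13 + L
9*w(1) - t(8) = 9*0 - (13 + 8) = 0 - 1*21 = 0 - 21 = -21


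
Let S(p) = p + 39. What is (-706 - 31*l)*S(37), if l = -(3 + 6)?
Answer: -32452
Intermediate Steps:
S(p) = 39 + p
l = -9 (l = -1*9 = -9)
(-706 - 31*l)*S(37) = (-706 - 31*(-9))*(39 + 37) = (-706 + 279)*76 = -427*76 = -32452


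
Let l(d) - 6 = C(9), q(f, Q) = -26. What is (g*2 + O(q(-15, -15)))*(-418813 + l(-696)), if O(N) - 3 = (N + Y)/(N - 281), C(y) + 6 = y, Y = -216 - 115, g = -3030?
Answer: 778616106168/307 ≈ 2.5362e+9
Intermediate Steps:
Y = -331
C(y) = -6 + y
O(N) = 3 + (-331 + N)/(-281 + N) (O(N) = 3 + (N - 331)/(N - 281) = 3 + (-331 + N)/(-281 + N))
l(d) = 9 (l(d) = 6 + (-6 + 9) = 6 + 3 = 9)
(g*2 + O(q(-15, -15)))*(-418813 + l(-696)) = (-3030*2 + 2*(-587 + 2*(-26))/(-281 - 26))*(-418813 + 9) = (-6060 + 2*(-587 - 52)/(-307))*(-418804) = (-6060 + 2*(-1/307)*(-639))*(-418804) = (-6060 + 1278/307)*(-418804) = -1859142/307*(-418804) = 778616106168/307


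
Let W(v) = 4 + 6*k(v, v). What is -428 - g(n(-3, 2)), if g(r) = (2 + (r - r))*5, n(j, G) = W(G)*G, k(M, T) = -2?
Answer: -438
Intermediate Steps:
W(v) = -8 (W(v) = 4 + 6*(-2) = 4 - 12 = -8)
n(j, G) = -8*G
g(r) = 10 (g(r) = (2 + 0)*5 = 2*5 = 10)
-428 - g(n(-3, 2)) = -428 - 1*10 = -428 - 10 = -438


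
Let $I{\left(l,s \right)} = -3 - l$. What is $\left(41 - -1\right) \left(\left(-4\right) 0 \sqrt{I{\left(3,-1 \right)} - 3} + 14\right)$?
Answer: $588$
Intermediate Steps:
$\left(41 - -1\right) \left(\left(-4\right) 0 \sqrt{I{\left(3,-1 \right)} - 3} + 14\right) = \left(41 - -1\right) \left(\left(-4\right) 0 \sqrt{\left(-3 - 3\right) - 3} + 14\right) = \left(41 + 1\right) \left(0 \sqrt{\left(-3 - 3\right) - 3} + 14\right) = 42 \left(0 \sqrt{-6 - 3} + 14\right) = 42 \left(0 \sqrt{-9} + 14\right) = 42 \left(0 \cdot 3 i + 14\right) = 42 \left(0 + 14\right) = 42 \cdot 14 = 588$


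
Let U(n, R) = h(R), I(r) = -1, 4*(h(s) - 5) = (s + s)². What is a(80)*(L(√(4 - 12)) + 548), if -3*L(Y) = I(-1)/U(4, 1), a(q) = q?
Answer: 394600/9 ≈ 43844.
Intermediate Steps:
h(s) = 5 + s² (h(s) = 5 + (s + s)²/4 = 5 + (2*s)²/4 = 5 + (4*s²)/4 = 5 + s²)
U(n, R) = 5 + R²
L(Y) = 1/18 (L(Y) = -(-1)/(3*(5 + 1²)) = -(-1)/(3*(5 + 1)) = -(-1)/(3*6) = -⅓*(-⅙) = 1/18)
a(80)*(L(√(4 - 12)) + 548) = 80*(1/18 + 548) = 80*(9865/18) = 394600/9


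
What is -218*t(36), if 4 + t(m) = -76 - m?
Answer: 25288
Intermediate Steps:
t(m) = -80 - m (t(m) = -4 + (-76 - m) = -80 - m)
-218*t(36) = -218*(-80 - 1*36) = -218*(-80 - 36) = -218*(-116) = 25288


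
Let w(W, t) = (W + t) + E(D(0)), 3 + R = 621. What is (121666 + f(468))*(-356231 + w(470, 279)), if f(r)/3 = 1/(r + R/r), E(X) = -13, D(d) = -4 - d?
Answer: -1583313405690520/36607 ≈ -4.3252e+10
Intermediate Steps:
R = 618 (R = -3 + 621 = 618)
w(W, t) = -13 + W + t (w(W, t) = (W + t) - 13 = -13 + W + t)
f(r) = 3/(r + 618/r)
(121666 + f(468))*(-356231 + w(470, 279)) = (121666 + 3*468/(618 + 468**2))*(-356231 + (-13 + 470 + 279)) = (121666 + 3*468/(618 + 219024))*(-356231 + 736) = (121666 + 3*468/219642)*(-355495) = (121666 + 3*468*(1/219642))*(-355495) = (121666 + 234/36607)*(-355495) = (4453827496/36607)*(-355495) = -1583313405690520/36607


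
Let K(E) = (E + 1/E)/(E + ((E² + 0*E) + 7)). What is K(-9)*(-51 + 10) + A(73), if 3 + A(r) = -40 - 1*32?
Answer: -49963/711 ≈ -70.271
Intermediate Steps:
K(E) = (E + 1/E)/(7 + E + E²) (K(E) = (E + 1/E)/(E + ((E² + 0) + 7)) = (E + 1/E)/(E + (E² + 7)) = (E + 1/E)/(E + (7 + E²)) = (E + 1/E)/(7 + E + E²))
A(r) = -75 (A(r) = -3 + (-40 - 1*32) = -3 + (-40 - 32) = -3 - 72 = -75)
K(-9)*(-51 + 10) + A(73) = ((1 + (-9)²)/((-9)*(7 - 9 + (-9)²)))*(-51 + 10) - 75 = -(1 + 81)/(9*(7 - 9 + 81))*(-41) - 75 = -⅑*82/79*(-41) - 75 = -⅑*1/79*82*(-41) - 75 = -82/711*(-41) - 75 = 3362/711 - 75 = -49963/711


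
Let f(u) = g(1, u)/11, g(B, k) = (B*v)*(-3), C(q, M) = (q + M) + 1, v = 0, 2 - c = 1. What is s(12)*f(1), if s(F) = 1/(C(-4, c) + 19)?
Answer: 0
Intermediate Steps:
c = 1 (c = 2 - 1*1 = 2 - 1 = 1)
C(q, M) = 1 + M + q (C(q, M) = (M + q) + 1 = 1 + M + q)
g(B, k) = 0 (g(B, k) = (B*0)*(-3) = 0*(-3) = 0)
f(u) = 0 (f(u) = 0/11 = 0*(1/11) = 0)
s(F) = 1/17 (s(F) = 1/((1 + 1 - 4) + 19) = 1/(-2 + 19) = 1/17)
s(12)*f(1) = (1/17)*0 = 0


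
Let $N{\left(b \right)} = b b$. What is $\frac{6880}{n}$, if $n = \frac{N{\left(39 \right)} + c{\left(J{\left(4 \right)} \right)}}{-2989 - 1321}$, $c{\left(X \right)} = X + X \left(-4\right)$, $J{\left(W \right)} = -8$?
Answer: $- \frac{5930560}{309} \approx -19193.0$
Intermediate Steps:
$N{\left(b \right)} = b^{2}$
$c{\left(X \right)} = - 3 X$ ($c{\left(X \right)} = X - 4 X = - 3 X$)
$n = - \frac{309}{862}$ ($n = \frac{39^{2} - -24}{-2989 - 1321} = \frac{1521 + 24}{-4310} = 1545 \left(- \frac{1}{4310}\right) = - \frac{309}{862} \approx -0.35847$)
$\frac{6880}{n} = \frac{6880}{- \frac{309}{862}} = 6880 \left(- \frac{862}{309}\right) = - \frac{5930560}{309}$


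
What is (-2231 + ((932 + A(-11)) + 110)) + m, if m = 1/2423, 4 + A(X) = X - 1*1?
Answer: -2919714/2423 ≈ -1205.0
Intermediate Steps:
A(X) = -5 + X (A(X) = -4 + (X - 1*1) = -4 + (X - 1) = -4 + (-1 + X) = -5 + X)
m = 1/2423 ≈ 0.00041271
(-2231 + ((932 + A(-11)) + 110)) + m = (-2231 + ((932 + (-5 - 11)) + 110)) + 1/2423 = (-2231 + ((932 - 16) + 110)) + 1/2423 = (-2231 + (916 + 110)) + 1/2423 = (-2231 + 1026) + 1/2423 = -1205 + 1/2423 = -2919714/2423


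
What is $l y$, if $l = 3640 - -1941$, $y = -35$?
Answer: $-195335$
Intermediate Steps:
$l = 5581$ ($l = 3640 + 1941 = 5581$)
$l y = 5581 \left(-35\right) = -195335$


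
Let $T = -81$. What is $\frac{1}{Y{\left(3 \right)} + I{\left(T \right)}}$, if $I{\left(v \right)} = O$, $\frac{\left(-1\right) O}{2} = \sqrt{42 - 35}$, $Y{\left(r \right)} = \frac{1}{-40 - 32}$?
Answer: $\frac{72}{145151} - \frac{10368 \sqrt{7}}{145151} \approx -0.18849$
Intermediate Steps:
$Y{\left(r \right)} = - \frac{1}{72}$ ($Y{\left(r \right)} = \frac{1}{-72} = - \frac{1}{72}$)
$O = - 2 \sqrt{7}$ ($O = - 2 \sqrt{42 - 35} = - 2 \sqrt{7} \approx -5.2915$)
$I{\left(v \right)} = - 2 \sqrt{7}$
$\frac{1}{Y{\left(3 \right)} + I{\left(T \right)}} = \frac{1}{- \frac{1}{72} - 2 \sqrt{7}}$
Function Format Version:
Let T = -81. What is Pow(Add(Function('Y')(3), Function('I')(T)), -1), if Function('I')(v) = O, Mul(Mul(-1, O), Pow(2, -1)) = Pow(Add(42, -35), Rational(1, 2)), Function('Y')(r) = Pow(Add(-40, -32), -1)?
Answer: Add(Rational(72, 145151), Mul(Rational(-10368, 145151), Pow(7, Rational(1, 2)))) ≈ -0.18849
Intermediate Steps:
Function('Y')(r) = Rational(-1, 72) (Function('Y')(r) = Pow(-72, -1) = Rational(-1, 72))
O = Mul(-2, Pow(7, Rational(1, 2))) (O = Mul(-2, Pow(Add(42, -35), Rational(1, 2))) = Mul(-2, Pow(7, Rational(1, 2))) ≈ -5.2915)
Function('I')(v) = Mul(-2, Pow(7, Rational(1, 2)))
Pow(Add(Function('Y')(3), Function('I')(T)), -1) = Pow(Add(Rational(-1, 72), Mul(-2, Pow(7, Rational(1, 2)))), -1)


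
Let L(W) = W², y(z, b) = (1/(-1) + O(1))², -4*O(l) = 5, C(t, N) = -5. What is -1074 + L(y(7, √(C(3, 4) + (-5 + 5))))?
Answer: -268383/256 ≈ -1048.4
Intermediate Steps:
O(l) = -5/4 (O(l) = -¼*5 = -5/4)
y(z, b) = 81/16 (y(z, b) = (1/(-1) - 5/4)² = (-1 - 5/4)² = (-9/4)² = 81/16)
-1074 + L(y(7, √(C(3, 4) + (-5 + 5)))) = -1074 + (81/16)² = -1074 + 6561/256 = -268383/256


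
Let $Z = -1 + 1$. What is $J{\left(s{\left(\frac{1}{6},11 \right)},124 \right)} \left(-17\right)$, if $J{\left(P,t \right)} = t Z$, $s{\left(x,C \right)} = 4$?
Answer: $0$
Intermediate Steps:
$Z = 0$
$J{\left(P,t \right)} = 0$ ($J{\left(P,t \right)} = t 0 = 0$)
$J{\left(s{\left(\frac{1}{6},11 \right)},124 \right)} \left(-17\right) = 0 \left(-17\right) = 0$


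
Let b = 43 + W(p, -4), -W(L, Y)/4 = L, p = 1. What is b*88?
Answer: 3432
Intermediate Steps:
W(L, Y) = -4*L
b = 39 (b = 43 - 4*1 = 43 - 4 = 39)
b*88 = 39*88 = 3432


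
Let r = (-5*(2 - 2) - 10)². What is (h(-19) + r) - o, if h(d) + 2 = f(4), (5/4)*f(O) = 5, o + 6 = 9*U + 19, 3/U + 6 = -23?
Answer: 2608/29 ≈ 89.931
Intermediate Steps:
U = -3/29 (U = 3/(-6 - 23) = 3/(-29) = 3*(-1/29) = -3/29 ≈ -0.10345)
o = 350/29 (o = -6 + (9*(-3/29) + 19) = -6 + (-27/29 + 19) = -6 + 524/29 = 350/29 ≈ 12.069)
f(O) = 4 (f(O) = (⅘)*5 = 4)
h(d) = 2 (h(d) = -2 + 4 = 2)
r = 100 (r = (-5*0 - 10)² = (0 - 10)² = (-10)² = 100)
(h(-19) + r) - o = (2 + 100) - 1*350/29 = 102 - 350/29 = 2608/29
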